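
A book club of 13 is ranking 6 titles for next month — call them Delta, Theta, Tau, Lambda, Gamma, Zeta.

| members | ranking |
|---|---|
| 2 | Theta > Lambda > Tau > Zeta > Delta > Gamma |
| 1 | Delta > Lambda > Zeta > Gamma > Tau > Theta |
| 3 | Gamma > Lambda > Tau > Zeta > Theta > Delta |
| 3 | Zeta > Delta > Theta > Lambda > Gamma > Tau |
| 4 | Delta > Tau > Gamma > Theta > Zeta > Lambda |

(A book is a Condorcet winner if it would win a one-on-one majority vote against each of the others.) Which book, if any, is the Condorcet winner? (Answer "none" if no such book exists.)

Check each pair by majority over 13 ballots:
Delta vs Theta: Delta wins 8–5.
Delta vs Tau: Delta preferred on 1+3+4 = 8 ballots; Delta wins 8–5.
Delta vs Lambda: Delta, 8–5.
Delta vs Gamma: 2+1+3+4 = 10 for Delta, 3 for Gamma — Delta by 10–3.
Delta vs Zeta: Zeta, 8–5.
Theta vs Tau: 2+3 = 5 for Theta, 8 for Tau — Tau by 8–5.
Theta vs Lambda: Theta preferred on 2+3+4 = 9 ballots; Theta wins 9–4.
Theta vs Gamma: Gamma wins 8–5.
Theta vs Zeta: Theta is ranked higher on 2+4 = 6 ballots, Zeta on 7. Zeta wins 7–6.
Tau–Lambda: Lambda 9–4.
Tau vs Gamma: 2+4 = 6 for Tau, 7 for Gamma — Gamma by 7–6.
Tau–Zeta: Tau 9–4.
Lambda vs Gamma: Gamma wins 7–6.
Lambda vs Zeta: 2+1+3 = 6 for Lambda, 7 for Zeta — Zeta by 7–6.
Gamma vs Zeta: Gamma wins 7–6.
No book is unbeaten: Delta loses to Zeta; Theta loses to Delta; Tau loses to Delta; Lambda loses to Delta; Gamma loses to Delta; Zeta loses to Tau. In particular Delta > Tau > Zeta > Delta is a majority cycle — no Condorcet winner exists.

none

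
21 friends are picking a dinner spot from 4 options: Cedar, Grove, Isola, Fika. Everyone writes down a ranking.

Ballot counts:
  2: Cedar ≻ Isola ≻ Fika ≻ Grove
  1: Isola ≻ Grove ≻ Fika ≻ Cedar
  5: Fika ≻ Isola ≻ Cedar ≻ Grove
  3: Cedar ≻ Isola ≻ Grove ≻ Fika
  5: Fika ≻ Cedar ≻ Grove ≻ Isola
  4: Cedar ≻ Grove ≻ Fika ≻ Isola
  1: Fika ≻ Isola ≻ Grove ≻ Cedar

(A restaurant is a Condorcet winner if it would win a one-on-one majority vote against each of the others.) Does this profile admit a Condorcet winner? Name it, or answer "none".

Head-to-head results (21 friends):
Cedar vs Grove: 2+5+3+5+4 = 19 for Cedar, 2 for Grove — Cedar by 19–2.
Cedar vs Isola: 2+3+5+4 = 14 for Cedar, 7 for Isola — Cedar by 14–7.
Cedar vs Fika: 9 to 12, Fika.
Grove vs Isola: 5+4 = 9 for Grove, 12 for Isola — Isola by 12–9.
Grove vs Fika: 8 to 13, Fika.
Isola vs Fika: 2+1+3 = 6 for Isola, 15 for Fika — Fika by 15–6.
Only Fika has no losses; Fika is the Condorcet winner.

Fika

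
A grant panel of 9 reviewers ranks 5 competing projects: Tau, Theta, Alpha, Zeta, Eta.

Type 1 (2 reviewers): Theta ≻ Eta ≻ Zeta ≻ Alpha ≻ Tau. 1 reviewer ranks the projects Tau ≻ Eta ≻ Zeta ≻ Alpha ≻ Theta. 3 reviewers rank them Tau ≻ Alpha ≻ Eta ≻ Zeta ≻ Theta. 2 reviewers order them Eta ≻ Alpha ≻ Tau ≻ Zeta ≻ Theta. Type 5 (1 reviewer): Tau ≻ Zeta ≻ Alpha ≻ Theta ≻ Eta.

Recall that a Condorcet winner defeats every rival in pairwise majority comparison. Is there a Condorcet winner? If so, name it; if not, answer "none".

Tau

Pairwise majorities:
Tau vs Theta: 1+3+2+1 = 7 for Tau, 2 for Theta — Tau by 7–2.
Tau vs Alpha: 1+3+1 = 5 for Tau, 4 for Alpha — Tau by 5–4.
Tau vs Zeta: Tau is ranked higher on 1+3+2+1 = 7 ballots, Zeta on 2. Tau wins 7–2.
Tau vs Eta: 5 to 4, Tau.
Theta vs Alpha: 2 for Theta, 7 for Alpha — Alpha by 7–2.
Theta vs Zeta: Theta is ranked higher on 2 ballots, Zeta on 7. Zeta wins 7–2.
Theta vs Eta: 3 to 6, Eta.
Alpha vs Zeta: 5 to 4, Alpha.
Alpha vs Eta: Alpha is ranked higher on 3+1 = 4 ballots, Eta on 5. Eta wins 5–4.
Zeta vs Eta: Zeta preferred on 1 ballot; Eta wins 8–1.
Tau defeats every rival head-to-head and is the Condorcet winner.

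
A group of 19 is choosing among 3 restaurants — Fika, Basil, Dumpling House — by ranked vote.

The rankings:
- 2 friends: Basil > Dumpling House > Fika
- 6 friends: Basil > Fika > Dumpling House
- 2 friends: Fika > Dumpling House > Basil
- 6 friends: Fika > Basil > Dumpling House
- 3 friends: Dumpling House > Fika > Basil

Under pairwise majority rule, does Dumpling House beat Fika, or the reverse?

Fika

Ballots ranking Dumpling House above Fika: 2 + 3 = 5.
Ballots ranking Fika above Dumpling House: 19 − 5 = 14.
Fika wins the head-to-head 14–5.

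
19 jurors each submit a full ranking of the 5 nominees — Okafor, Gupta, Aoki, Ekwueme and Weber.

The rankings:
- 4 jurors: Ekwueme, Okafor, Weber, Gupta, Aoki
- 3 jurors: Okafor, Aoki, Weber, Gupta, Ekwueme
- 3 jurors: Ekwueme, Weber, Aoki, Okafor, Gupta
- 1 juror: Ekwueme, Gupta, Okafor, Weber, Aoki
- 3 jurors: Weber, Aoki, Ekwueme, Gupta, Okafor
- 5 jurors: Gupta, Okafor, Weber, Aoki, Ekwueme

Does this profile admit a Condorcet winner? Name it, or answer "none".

none

Head-to-head results (19 jurors):
Okafor–Gupta: Okafor 10–9.
Okafor vs Aoki: Okafor wins 13–6.
Okafor–Ekwueme: Ekwueme 11–8.
Okafor vs Weber: Okafor wins 13–6.
Gupta vs Aoki: Gupta wins 10–9.
Gupta–Ekwueme: Ekwueme 11–8.
Gupta vs Weber: Weber, 13–6.
Aoki–Ekwueme: Aoki 11–8.
Aoki vs Weber: Weber wins 16–3.
Ekwueme vs Weber: Weber wins 11–8.
Each nominee drops at least one matchup (Okafor loses to Ekwueme; Gupta loses to Okafor; Aoki loses to Okafor; Ekwueme loses to Aoki; Weber loses to Okafor); the cycle Okafor → Aoki → Ekwueme → Okafor rules out a Condorcet winner.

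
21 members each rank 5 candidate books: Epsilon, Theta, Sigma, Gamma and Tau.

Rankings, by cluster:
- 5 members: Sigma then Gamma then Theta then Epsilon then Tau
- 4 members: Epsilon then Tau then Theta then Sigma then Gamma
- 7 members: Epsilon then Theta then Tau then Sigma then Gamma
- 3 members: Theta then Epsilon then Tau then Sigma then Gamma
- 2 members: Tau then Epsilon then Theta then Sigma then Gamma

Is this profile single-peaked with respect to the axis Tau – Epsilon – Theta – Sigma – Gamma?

yes

Axis positions: Tau=1, Epsilon=2, Theta=3, Sigma=4, Gamma=5.
Cluster 1 (peak Sigma at position 4): ranking walks positions 4-5-3-2-1, expanding outward from the peak — single-peaked.
Cluster 2 (peak Epsilon at position 2): ranking walks positions 2-1-3-4-5, expanding outward from the peak — single-peaked.
Cluster 3 (peak Epsilon at position 2): ranking walks positions 2-3-1-4-5, expanding outward from the peak — single-peaked.
Cluster 4 (peak Theta at position 3): ranking walks positions 3-2-1-4-5, expanding outward from the peak — single-peaked.
Cluster 5 (peak Tau at position 1): ranking walks positions 1-2-3-4-5, expanding outward from the peak — single-peaked.
Every ranking is single-peaked on this axis.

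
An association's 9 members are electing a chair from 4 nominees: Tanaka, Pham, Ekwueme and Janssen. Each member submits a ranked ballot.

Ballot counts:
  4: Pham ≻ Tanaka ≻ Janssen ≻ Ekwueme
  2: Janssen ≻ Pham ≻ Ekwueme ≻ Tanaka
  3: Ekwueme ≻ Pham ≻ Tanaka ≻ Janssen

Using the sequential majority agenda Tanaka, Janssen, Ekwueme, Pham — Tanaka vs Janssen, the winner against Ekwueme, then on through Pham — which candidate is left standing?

Pham

Round 1: Tanaka vs Janssen — 7–2, Tanaka advances.
Round 2: Tanaka vs Ekwueme — 4–5, Ekwueme advances.
Round 3: Ekwueme vs Pham — 3–6, Pham advances.
Pham survives the agenda.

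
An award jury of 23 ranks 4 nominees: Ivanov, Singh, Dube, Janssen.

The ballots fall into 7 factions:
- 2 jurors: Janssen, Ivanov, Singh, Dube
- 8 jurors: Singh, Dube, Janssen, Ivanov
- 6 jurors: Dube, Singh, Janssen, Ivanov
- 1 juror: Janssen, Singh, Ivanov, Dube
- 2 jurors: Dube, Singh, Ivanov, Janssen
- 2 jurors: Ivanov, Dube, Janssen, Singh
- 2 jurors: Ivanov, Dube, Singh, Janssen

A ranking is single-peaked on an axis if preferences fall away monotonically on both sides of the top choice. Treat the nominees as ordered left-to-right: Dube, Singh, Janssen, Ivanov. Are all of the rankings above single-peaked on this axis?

no

Axis positions: Dube=1, Singh=2, Janssen=3, Ivanov=4.
Faction 1 (peak Janssen at position 3): ranking walks positions 3-4-2-1, expanding outward from the peak — single-peaked.
Faction 2 (peak Singh at position 2): ranking walks positions 2-1-3-4, expanding outward from the peak — single-peaked.
Faction 3 (peak Dube at position 1): ranking walks positions 1-2-3-4, expanding outward from the peak — single-peaked.
Faction 4 (peak Janssen at position 3): ranking walks positions 3-2-4-1, expanding outward from the peak — single-peaked.
Faction 5: ranking walks positions 1-2-4-3; Ivanov is ranked above Janssen even though Janssen lies between Ivanov and the peak Dube on the axis — preferences dip and rise again. Not single-peaked.
Faction 6: ranking walks positions 4-1-3-2; Dube is ranked above Janssen even though Janssen lies between Dube and the peak Ivanov on the axis — preferences dip and rise again. Not single-peaked.
Faction 7: ranking walks positions 4-1-2-3; Dube is ranked above Janssen even though Janssen lies between Dube and the peak Ivanov on the axis — preferences dip and rise again. Not single-peaked.
Faction 5 violates single-peakedness, so the profile is not single-peaked on this axis.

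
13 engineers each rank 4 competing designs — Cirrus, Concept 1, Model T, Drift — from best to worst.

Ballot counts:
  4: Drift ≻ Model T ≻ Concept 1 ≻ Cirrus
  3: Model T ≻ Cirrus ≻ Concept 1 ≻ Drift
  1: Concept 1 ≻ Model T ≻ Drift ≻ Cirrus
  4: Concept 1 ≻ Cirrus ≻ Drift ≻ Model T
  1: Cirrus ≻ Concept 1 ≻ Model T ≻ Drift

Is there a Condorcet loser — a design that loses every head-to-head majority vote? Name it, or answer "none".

Head-to-head results (13 engineers):
Cirrus vs Concept 1: 3+1 = 4 for Cirrus, 9 for Concept 1 — Concept 1 by 9–4.
Cirrus–Model T: Model T 8–5.
Cirrus vs Drift: Cirrus, 8–5.
Concept 1–Model T: Model T 7–6.
Concept 1 vs Drift: Concept 1, 9–4.
Model T–Drift: Drift 8–5.
No design is winless: Cirrus beats Drift; Concept 1 beats Cirrus; Model T beats Cirrus; Drift beats Model T. There is no Condorcet loser.

none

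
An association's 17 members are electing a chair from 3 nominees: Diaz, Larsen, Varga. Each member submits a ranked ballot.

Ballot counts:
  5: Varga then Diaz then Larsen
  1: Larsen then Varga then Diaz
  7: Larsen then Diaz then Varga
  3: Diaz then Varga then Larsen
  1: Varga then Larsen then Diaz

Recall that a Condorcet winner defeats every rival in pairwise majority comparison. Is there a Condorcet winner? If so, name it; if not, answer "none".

Check each pair by majority over 17 ballots:
Diaz vs Larsen: Diaz is ranked higher on 5+3 = 8 ballots, Larsen on 9. Larsen wins 9–8.
Diaz vs Varga: Diaz is ranked higher on 7+3 = 10 ballots, Varga on 7. Diaz wins 10–7.
Larsen vs Varga: Varga, 9–8.
Every candidate loses at least once (Diaz loses to Larsen; Larsen loses to Varga; Varga loses to Diaz). The majority relation contains the cycle Diaz > Varga > Larsen > Diaz, so there is no Condorcet winner.

none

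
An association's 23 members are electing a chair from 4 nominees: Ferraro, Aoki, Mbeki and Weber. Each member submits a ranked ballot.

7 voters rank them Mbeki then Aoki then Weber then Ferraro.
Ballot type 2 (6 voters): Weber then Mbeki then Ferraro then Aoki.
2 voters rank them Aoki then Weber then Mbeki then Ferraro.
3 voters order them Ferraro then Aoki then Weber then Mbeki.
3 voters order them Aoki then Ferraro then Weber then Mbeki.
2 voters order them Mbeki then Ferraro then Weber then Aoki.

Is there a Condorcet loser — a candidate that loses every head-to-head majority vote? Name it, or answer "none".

Ferraro

Pairwise majorities:
Ferraro–Aoki: Aoki 12–11.
Ferraro vs Mbeki: Mbeki wins 17–6.
Ferraro vs Weber: 3+3+2 = 8 for Ferraro, 15 for Weber — Weber by 15–8.
Aoki vs Mbeki: Mbeki wins 15–8.
Aoki vs Weber: Aoki, 15–8.
Mbeki vs Weber: 9 to 14, Weber.
Ferraro is beaten in every head-to-head and is the Condorcet loser.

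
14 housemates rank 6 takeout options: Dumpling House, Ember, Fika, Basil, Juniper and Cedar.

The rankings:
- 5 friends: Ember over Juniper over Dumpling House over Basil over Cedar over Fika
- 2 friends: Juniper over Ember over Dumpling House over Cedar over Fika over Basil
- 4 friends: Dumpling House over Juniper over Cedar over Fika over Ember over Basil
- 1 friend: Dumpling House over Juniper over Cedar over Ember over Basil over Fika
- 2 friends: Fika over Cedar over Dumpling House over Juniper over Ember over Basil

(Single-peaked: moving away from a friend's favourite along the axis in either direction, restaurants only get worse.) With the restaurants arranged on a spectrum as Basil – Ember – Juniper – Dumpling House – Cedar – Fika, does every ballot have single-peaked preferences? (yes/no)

Axis positions: Basil=1, Ember=2, Juniper=3, Dumpling House=4, Cedar=5, Fika=6.
Faction 1 (peak Ember at position 2): ranking walks positions 2-3-4-1-5-6, expanding outward from the peak — single-peaked.
Faction 2 (peak Juniper at position 3): ranking walks positions 3-2-4-5-6-1, expanding outward from the peak — single-peaked.
Faction 3 (peak Dumpling House at position 4): ranking walks positions 4-3-5-6-2-1, expanding outward from the peak — single-peaked.
Faction 4 (peak Dumpling House at position 4): ranking walks positions 4-3-5-2-1-6, expanding outward from the peak — single-peaked.
Faction 5 (peak Fika at position 6): ranking walks positions 6-5-4-3-2-1, expanding outward from the peak — single-peaked.
Every ranking is single-peaked on this axis.

yes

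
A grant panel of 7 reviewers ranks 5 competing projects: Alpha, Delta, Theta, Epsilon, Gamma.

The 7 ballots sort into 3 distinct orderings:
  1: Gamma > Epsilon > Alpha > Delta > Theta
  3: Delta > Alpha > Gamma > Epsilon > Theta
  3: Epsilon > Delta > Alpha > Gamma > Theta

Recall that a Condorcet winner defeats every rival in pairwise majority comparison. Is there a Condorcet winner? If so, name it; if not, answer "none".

Head-to-head results (7 reviewers):
Alpha vs Delta: 1 to 6, Delta.
Alpha vs Theta: 7 to 0, Alpha.
Alpha vs Epsilon: 3 for Alpha, 4 for Epsilon — Epsilon by 4–3.
Alpha vs Gamma: 6 to 1, Alpha.
Delta vs Theta: Delta preferred on 1+3+3 = 7 ballots; Delta wins 7–0.
Delta vs Epsilon: Delta is ranked higher on 3 ballots, Epsilon on 4. Epsilon wins 4–3.
Delta vs Gamma: Delta preferred on 3+3 = 6 ballots; Delta wins 6–1.
Theta vs Epsilon: 0 for Theta, 7 for Epsilon — Epsilon by 7–0.
Theta vs Gamma: 0 for Theta, 7 for Gamma — Gamma by 7–0.
Epsilon vs Gamma: 3 to 4, Gamma.
Each project drops at least one matchup (Alpha loses to Delta; Delta loses to Epsilon; Theta loses to Alpha; Epsilon loses to Gamma; Gamma loses to Alpha); the cycle Alpha → Gamma → Epsilon → Alpha rules out a Condorcet winner.

none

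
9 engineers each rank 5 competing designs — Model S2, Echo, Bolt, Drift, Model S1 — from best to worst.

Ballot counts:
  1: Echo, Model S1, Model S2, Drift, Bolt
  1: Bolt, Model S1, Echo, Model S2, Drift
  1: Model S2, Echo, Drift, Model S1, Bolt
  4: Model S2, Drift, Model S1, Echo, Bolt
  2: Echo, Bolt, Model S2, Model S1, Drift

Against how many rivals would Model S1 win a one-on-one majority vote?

Model S1 against each rival (9 engineers):
Model S1 vs Model S2: 2 to 7, Model S2.
Model S1 vs Echo: Model S1 wins 5–4.
Model S1 vs Bolt: Model S1 preferred on 1+1+4 = 6 ballots; Model S1 wins 6–3.
Model S1 vs Drift: Drift wins 5–4.
Model S1 beats Echo, Bolt; loses to Model S2, Drift — 2 pairwise wins.

2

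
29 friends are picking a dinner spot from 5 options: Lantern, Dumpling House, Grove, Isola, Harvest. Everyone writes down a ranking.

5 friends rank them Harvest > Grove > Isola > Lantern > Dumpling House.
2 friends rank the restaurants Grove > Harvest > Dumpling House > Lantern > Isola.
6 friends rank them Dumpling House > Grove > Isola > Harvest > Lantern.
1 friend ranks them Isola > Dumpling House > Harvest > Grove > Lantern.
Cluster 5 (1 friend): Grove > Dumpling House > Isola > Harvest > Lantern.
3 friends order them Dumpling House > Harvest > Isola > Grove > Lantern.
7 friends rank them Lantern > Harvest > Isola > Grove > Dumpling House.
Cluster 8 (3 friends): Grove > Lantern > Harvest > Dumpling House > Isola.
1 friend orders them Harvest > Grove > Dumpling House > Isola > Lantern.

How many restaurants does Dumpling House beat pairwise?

Dumpling House against each rival (29 friends):
Dumpling House vs Lantern: Lantern, 15–14.
Dumpling House vs Grove: 10 to 19, Grove.
Dumpling House vs Isola: 2+6+1+3+3+1 = 16 for Dumpling House, 13 for Isola — Dumpling House by 16–13.
Dumpling House–Harvest: Harvest 18–11.
Dumpling House beats Isola; loses to Lantern, Grove, Harvest — 1 pairwise win.

1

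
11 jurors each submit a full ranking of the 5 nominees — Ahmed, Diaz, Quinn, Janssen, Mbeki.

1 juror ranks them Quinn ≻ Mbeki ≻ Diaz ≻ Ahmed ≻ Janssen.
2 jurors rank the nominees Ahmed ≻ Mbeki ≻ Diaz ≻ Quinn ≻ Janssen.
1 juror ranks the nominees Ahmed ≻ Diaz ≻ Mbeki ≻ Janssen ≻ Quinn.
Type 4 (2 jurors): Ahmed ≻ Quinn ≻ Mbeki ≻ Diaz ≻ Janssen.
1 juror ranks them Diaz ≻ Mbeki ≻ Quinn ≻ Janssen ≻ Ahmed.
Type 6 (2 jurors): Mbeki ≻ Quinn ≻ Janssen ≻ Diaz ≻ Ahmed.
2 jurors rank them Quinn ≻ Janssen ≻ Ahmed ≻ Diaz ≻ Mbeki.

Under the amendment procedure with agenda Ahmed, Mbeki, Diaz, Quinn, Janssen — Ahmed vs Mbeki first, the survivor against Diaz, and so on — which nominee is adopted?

Round 1: Ahmed vs Mbeki — 7–4, Ahmed advances.
Round 2: Ahmed vs Diaz — 7–4, Ahmed advances.
Round 3: Ahmed vs Quinn — 5–6, Quinn advances.
Round 4: Quinn vs Janssen — 10–1, Quinn advances.
The agenda winner is Quinn.

Quinn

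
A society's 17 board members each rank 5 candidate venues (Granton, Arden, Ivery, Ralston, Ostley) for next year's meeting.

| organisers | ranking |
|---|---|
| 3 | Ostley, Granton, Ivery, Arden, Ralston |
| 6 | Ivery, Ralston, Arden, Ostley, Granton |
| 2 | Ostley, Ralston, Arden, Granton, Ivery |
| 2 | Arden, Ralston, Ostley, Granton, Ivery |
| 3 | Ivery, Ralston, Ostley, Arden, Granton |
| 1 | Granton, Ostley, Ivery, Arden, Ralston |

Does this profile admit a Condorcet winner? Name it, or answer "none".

Check each pair by majority over 17 ballots:
Granton vs Arden: 3+1 = 4 for Granton, 13 for Arden — Arden by 13–4.
Granton vs Ivery: Ivery, 9–8.
Granton–Ralston: Ralston 13–4.
Granton vs Ostley: Granton is ranked higher on 1 ballot, Ostley on 16. Ostley wins 16–1.
Arden–Ivery: Ivery 13–4.
Arden vs Ralston: Arden preferred on 3+2+1 = 6 ballots; Ralston wins 11–6.
Arden vs Ostley: 6+2 = 8 for Arden, 9 for Ostley — Ostley by 9–8.
Ivery vs Ralston: 3+6+3+1 = 13 for Ivery, 4 for Ralston — Ivery by 13–4.
Ivery vs Ostley: Ivery wins 9–8.
Ralston vs Ostley: Ralston wins 11–6.
Ivery wins every pairwise contest, so Ivery is the Condorcet winner.

Ivery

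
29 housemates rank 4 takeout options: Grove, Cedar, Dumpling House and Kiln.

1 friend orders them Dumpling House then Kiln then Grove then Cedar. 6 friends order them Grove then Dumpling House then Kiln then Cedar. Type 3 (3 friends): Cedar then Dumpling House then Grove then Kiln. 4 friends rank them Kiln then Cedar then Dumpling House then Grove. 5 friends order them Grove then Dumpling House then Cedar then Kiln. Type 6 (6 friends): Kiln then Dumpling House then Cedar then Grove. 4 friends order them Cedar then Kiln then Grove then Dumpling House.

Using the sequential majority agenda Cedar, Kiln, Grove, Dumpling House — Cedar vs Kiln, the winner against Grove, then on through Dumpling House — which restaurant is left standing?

Dumpling House

Round 1: Cedar vs Kiln — 12–17, Kiln advances.
Round 2: Kiln vs Grove — 15–14, Kiln advances.
Round 3: Kiln vs Dumpling House — 14–15, Dumpling House advances.
Dumpling House survives the agenda.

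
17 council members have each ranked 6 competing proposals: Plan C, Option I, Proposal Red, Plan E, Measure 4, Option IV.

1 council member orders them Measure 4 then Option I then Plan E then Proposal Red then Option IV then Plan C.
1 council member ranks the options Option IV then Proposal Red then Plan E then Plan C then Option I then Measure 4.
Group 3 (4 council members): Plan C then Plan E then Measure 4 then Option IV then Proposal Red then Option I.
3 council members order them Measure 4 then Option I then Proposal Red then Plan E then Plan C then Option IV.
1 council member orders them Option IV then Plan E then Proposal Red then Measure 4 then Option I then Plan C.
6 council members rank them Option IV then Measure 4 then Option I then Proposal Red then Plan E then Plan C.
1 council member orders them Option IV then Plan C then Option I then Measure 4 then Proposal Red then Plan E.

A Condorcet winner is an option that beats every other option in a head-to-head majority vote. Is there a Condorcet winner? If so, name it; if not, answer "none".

Head-to-head results (17 council members):
Plan C vs Option I: Option I, 11–6.
Plan C vs Proposal Red: 5 to 12, Proposal Red.
Plan C vs Plan E: Plan C preferred on 4+1 = 5 ballots; Plan E wins 12–5.
Plan C vs Measure 4: Plan C is ranked higher on 1+4+1 = 6 ballots, Measure 4 on 11. Measure 4 wins 11–6.
Plan C vs Option IV: 4+3 = 7 for Plan C, 10 for Option IV — Option IV by 10–7.
Option I vs Proposal Red: Option I preferred on 1+3+6+1 = 11 ballots; Option I wins 11–6.
Option I vs Plan E: Option I preferred on 1+3+6+1 = 11 ballots; Option I wins 11–6.
Option I vs Measure 4: Option I is ranked higher on 1+1 = 2 ballots, Measure 4 on 15. Measure 4 wins 15–2.
Option I vs Option IV: Option I preferred on 1+3 = 4 ballots; Option IV wins 13–4.
Proposal Red–Plan E: Proposal Red 11–6.
Proposal Red vs Measure 4: 2 to 15, Measure 4.
Proposal Red vs Option IV: Option IV wins 13–4.
Plan E vs Measure 4: Plan E is ranked higher on 1+4+1 = 6 ballots, Measure 4 on 11. Measure 4 wins 11–6.
Plan E vs Option IV: Plan E preferred on 1+4+3 = 8 ballots; Option IV wins 9–8.
Measure 4 vs Option IV: Measure 4 is ranked higher on 1+4+3 = 8 ballots, Option IV on 9. Option IV wins 9–8.
Option IV defeats every rival head-to-head and is the Condorcet winner.

Option IV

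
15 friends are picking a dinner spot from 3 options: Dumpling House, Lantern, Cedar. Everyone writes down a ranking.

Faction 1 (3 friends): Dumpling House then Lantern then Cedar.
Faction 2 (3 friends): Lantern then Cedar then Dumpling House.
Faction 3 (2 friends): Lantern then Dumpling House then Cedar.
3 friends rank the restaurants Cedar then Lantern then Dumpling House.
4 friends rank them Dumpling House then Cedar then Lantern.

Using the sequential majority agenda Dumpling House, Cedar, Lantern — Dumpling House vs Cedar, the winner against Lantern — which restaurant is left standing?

Lantern

Round 1: Dumpling House vs Cedar — 9–6, Dumpling House advances.
Round 2: Dumpling House vs Lantern — 7–8, Lantern advances.
The agenda winner is Lantern.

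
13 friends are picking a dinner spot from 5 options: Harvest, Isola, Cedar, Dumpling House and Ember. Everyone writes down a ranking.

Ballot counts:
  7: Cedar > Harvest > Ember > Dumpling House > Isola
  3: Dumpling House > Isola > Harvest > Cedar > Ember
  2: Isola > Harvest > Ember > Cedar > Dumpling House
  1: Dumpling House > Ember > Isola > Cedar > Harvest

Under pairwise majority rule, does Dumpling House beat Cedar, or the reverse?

Cedar

Ballots ranking Dumpling House above Cedar: 3 + 1 = 4.
Ballots ranking Cedar above Dumpling House: 13 − 4 = 9.
Cedar wins the head-to-head 9–4.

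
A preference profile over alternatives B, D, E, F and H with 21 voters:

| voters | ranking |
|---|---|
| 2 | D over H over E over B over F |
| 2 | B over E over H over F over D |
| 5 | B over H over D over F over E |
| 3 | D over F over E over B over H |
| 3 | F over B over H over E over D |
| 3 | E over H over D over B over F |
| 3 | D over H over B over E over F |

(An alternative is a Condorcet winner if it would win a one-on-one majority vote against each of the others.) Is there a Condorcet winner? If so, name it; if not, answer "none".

Check each pair by majority over 21 ballots:
B vs D: 2+5+3 = 10 for B, 11 for D — D by 11–10.
B vs E: B preferred on 2+5+3+3 = 13 ballots; B wins 13–8.
B vs F: 2+2+5+3+3 = 15 for B, 6 for F — B by 15–6.
B vs H: 13 to 8, B.
D vs E: D, 13–8.
D–F: D 16–5.
D vs H: D is ranked higher on 2+3+3 = 8 ballots, H on 13. H wins 13–8.
E vs F: F, 11–10.
E vs H: E is ranked higher on 2+3+3 = 8 ballots, H on 13. H wins 13–8.
F vs H: 6 to 15, H.
Each alternative drops at least one matchup (B loses to D; D loses to H; E loses to B; F loses to B; H loses to B); the cycle B > H > D > B rules out a Condorcet winner.

none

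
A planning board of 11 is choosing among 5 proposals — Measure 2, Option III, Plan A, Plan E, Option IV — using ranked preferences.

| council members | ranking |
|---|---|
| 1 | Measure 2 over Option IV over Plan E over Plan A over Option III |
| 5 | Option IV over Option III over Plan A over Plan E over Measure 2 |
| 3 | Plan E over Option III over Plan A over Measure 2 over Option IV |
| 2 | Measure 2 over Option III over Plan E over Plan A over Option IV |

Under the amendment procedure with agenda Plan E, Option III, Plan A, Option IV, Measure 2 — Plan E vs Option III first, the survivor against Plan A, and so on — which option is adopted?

Round 1: Plan E vs Option III — 4–7, Option III advances.
Round 2: Option III vs Plan A — 10–1, Option III advances.
Round 3: Option III vs Option IV — 5–6, Option IV advances.
Round 4: Option IV vs Measure 2 — 5–6, Measure 2 advances.
Measure 2 survives the agenda.

Measure 2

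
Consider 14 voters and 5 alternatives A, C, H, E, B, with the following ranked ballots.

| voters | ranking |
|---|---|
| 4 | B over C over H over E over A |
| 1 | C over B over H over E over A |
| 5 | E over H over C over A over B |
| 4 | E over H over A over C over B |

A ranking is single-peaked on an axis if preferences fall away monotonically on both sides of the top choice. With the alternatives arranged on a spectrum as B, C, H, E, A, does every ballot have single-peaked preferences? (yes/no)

Axis positions: B=1, C=2, H=3, E=4, A=5.
Cluster 1 (peak B at position 1): ranking walks positions 1-2-3-4-5, expanding outward from the peak — single-peaked.
Cluster 2 (peak C at position 2): ranking walks positions 2-1-3-4-5, expanding outward from the peak — single-peaked.
Cluster 3 (peak E at position 4): ranking walks positions 4-3-2-5-1, expanding outward from the peak — single-peaked.
Cluster 4 (peak E at position 4): ranking walks positions 4-3-5-2-1, expanding outward from the peak — single-peaked.
Every ranking is single-peaked on this axis.

yes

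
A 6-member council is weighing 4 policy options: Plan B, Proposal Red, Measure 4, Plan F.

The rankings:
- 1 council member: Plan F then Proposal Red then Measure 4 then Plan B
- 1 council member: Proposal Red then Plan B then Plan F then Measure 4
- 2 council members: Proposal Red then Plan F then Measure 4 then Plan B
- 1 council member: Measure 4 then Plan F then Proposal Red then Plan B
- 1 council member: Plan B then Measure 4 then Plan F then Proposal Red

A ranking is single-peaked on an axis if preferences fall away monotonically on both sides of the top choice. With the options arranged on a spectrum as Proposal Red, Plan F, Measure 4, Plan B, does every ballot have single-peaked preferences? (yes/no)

Axis positions: Proposal Red=1, Plan F=2, Measure 4=3, Plan B=4.
Ballot type 1 (peak Plan F at position 2): ranking walks positions 2-1-3-4, expanding outward from the peak — single-peaked.
Ballot type 2: ranking walks positions 1-4-2-3; Plan B is ranked above Plan F even though Plan F lies between Plan B and the peak Proposal Red on the axis — preferences dip and rise again. Not single-peaked.
Ballot type 3 (peak Proposal Red at position 1): ranking walks positions 1-2-3-4, expanding outward from the peak — single-peaked.
Ballot type 4 (peak Measure 4 at position 3): ranking walks positions 3-2-1-4, expanding outward from the peak — single-peaked.
Ballot type 5 (peak Plan B at position 4): ranking walks positions 4-3-2-1, expanding outward from the peak — single-peaked.
Ballot type 2 violates single-peakedness, so the profile is not single-peaked on this axis.

no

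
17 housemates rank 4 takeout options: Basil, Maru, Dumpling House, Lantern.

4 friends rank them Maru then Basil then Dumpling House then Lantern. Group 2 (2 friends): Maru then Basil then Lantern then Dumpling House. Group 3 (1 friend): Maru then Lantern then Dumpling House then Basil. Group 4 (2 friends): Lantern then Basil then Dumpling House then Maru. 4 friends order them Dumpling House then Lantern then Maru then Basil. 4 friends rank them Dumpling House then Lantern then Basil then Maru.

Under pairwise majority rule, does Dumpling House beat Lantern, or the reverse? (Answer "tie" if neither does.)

Dumpling House

Ballots ranking Dumpling House above Lantern: 4 + 4 + 4 = 12.
Ballots ranking Lantern above Dumpling House: 17 − 12 = 5.
Dumpling House wins the head-to-head 12–5.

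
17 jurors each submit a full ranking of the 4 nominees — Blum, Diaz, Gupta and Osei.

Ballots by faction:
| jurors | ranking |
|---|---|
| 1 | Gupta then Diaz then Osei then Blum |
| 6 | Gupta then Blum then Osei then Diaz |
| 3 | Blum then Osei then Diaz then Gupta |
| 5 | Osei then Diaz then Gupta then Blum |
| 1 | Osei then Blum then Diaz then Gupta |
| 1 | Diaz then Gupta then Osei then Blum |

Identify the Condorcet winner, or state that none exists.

none

Check each pair by majority over 17 ballots:
Blum vs Diaz: Blum, 10–7.
Blum vs Gupta: Gupta wins 13–4.
Blum–Osei: Blum 9–8.
Diaz–Gupta: Diaz 10–7.
Diaz vs Osei: Osei wins 15–2.
Gupta vs Osei: Osei, 9–8.
No nominee is unbeaten: Blum loses to Gupta; Diaz loses to Blum; Gupta loses to Diaz; Osei loses to Blum. In particular Blum > Diaz > Gupta > Blum is a majority cycle — no Condorcet winner exists.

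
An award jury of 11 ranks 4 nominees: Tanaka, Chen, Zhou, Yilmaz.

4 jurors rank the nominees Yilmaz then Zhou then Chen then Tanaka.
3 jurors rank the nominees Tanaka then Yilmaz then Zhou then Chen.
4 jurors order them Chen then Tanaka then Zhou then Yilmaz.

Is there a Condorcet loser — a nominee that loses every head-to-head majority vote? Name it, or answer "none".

Pairwise majorities:
Tanaka vs Chen: Chen wins 8–3.
Tanaka vs Zhou: 3+4 = 7 for Tanaka, 4 for Zhou — Tanaka by 7–4.
Tanaka vs Yilmaz: Tanaka wins 7–4.
Chen–Zhou: Zhou 7–4.
Chen vs Yilmaz: Yilmaz, 7–4.
Zhou–Yilmaz: Yilmaz 7–4.
Every nominee wins at least one matchup (Tanaka beats Zhou; Chen beats Tanaka; Zhou beats Chen; Yilmaz beats Chen), so there is no Condorcet loser.

none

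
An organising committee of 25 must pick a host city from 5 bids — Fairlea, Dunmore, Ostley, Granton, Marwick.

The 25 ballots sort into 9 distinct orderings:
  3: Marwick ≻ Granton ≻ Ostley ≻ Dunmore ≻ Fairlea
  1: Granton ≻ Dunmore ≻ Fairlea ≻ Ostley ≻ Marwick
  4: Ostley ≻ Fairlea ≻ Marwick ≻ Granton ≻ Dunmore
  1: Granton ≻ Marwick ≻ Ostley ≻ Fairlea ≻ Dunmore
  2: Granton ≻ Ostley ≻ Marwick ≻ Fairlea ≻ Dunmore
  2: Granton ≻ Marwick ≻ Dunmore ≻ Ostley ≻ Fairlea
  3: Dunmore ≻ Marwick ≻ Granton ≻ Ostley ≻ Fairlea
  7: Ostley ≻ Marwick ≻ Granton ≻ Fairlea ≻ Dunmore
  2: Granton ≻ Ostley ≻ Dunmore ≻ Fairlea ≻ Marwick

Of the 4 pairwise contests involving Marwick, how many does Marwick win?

3

Marwick against each rival (25 organisers):
Marwick–Fairlea: Marwick 18–7.
Marwick vs Dunmore: Marwick, 19–6.
Marwick vs Ostley: Ostley wins 16–9.
Marwick vs Granton: 3+4+3+7 = 17 for Marwick, 8 for Granton — Marwick by 17–8.
Marwick beats Fairlea, Dunmore, Granton; loses to Ostley — 3 pairwise wins.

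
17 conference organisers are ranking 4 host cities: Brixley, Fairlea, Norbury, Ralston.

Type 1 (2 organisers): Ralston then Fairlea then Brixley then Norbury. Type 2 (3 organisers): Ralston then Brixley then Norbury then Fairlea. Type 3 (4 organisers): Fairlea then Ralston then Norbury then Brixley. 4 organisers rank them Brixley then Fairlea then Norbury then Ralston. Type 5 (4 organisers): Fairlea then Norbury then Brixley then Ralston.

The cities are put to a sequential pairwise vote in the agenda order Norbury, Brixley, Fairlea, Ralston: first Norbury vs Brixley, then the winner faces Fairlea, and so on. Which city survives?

Round 1: Norbury vs Brixley — 8–9, Brixley advances.
Round 2: Brixley vs Fairlea — 7–10, Fairlea advances.
Round 3: Fairlea vs Ralston — 12–5, Fairlea advances.
Fairlea survives the agenda.

Fairlea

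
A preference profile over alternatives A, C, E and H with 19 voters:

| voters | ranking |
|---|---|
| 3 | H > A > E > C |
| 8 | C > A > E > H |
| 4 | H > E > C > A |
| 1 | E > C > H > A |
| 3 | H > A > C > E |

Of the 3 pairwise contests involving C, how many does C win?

C against each rival (19 voters):
C vs A: C is ranked higher on 8+4+1 = 13 ballots, A on 6. C wins 13–6.
C vs E: C wins 11–8.
C vs H: H, 10–9.
C beats A, E; loses to H — 2 pairwise wins.

2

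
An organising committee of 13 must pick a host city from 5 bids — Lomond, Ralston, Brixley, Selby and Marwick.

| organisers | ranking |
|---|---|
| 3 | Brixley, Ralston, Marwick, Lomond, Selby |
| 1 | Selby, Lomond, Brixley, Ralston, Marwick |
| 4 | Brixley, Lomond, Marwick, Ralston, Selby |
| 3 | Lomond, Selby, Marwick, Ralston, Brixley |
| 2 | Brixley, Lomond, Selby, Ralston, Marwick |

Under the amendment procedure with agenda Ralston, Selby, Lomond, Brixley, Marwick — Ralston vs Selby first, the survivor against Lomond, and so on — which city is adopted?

Brixley

Round 1: Ralston vs Selby — 7–6, Ralston advances.
Round 2: Ralston vs Lomond — 3–10, Lomond advances.
Round 3: Lomond vs Brixley — 4–9, Brixley advances.
Round 4: Brixley vs Marwick — 10–3, Brixley advances.
Brixley survives the agenda.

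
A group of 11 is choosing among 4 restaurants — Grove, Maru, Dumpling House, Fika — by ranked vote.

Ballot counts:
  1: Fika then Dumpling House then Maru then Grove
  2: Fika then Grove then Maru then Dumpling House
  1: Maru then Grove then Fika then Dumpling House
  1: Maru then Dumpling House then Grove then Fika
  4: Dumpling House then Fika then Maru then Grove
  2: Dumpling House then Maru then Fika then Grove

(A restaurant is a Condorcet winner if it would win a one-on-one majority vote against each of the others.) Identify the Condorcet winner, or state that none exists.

Head-to-head results (11 friends):
Grove vs Maru: 2 for Grove, 9 for Maru — Maru by 9–2.
Grove vs Dumpling House: Grove preferred on 2+1 = 3 ballots; Dumpling House wins 8–3.
Grove vs Fika: 2 to 9, Fika.
Maru vs Dumpling House: 2+1+1 = 4 for Maru, 7 for Dumpling House — Dumpling House by 7–4.
Maru vs Fika: 4 to 7, Fika.
Dumpling House vs Fika: 1+4+2 = 7 for Dumpling House, 4 for Fika — Dumpling House by 7–4.
Dumpling House defeats every rival head-to-head and is the Condorcet winner.

Dumpling House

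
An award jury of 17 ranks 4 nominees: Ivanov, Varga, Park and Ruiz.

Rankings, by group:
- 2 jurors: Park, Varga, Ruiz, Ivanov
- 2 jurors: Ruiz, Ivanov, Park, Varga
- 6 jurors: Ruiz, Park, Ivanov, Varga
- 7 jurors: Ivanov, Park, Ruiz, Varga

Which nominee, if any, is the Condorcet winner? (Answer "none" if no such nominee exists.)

none

Check each pair by majority over 17 ballots:
Ivanov vs Varga: 2+6+7 = 15 for Ivanov, 2 for Varga — Ivanov by 15–2.
Ivanov vs Park: 9 to 8, Ivanov.
Ivanov vs Ruiz: 7 to 10, Ruiz.
Varga vs Park: 0 for Varga, 17 for Park — Park by 17–0.
Varga vs Ruiz: Varga is ranked higher on 2 ballots, Ruiz on 15. Ruiz wins 15–2.
Park vs Ruiz: Park preferred on 2+7 = 9 ballots; Park wins 9–8.
Every nominee loses at least once (Ivanov loses to Ruiz; Varga loses to Ivanov; Park loses to Ivanov; Ruiz loses to Park). The majority relation contains the cycle Ivanov → Park → Ruiz → Ivanov, so there is no Condorcet winner.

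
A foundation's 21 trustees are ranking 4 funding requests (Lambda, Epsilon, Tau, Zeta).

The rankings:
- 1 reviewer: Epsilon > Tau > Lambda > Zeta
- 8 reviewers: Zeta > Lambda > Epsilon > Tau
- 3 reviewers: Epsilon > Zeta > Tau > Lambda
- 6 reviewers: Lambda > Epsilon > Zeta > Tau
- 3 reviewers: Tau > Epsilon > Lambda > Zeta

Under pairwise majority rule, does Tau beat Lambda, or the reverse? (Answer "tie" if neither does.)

Lambda

Ballots ranking Tau above Lambda: 1 + 3 + 3 = 7.
Ballots ranking Lambda above Tau: 21 − 7 = 14.
Lambda wins the head-to-head 14–7.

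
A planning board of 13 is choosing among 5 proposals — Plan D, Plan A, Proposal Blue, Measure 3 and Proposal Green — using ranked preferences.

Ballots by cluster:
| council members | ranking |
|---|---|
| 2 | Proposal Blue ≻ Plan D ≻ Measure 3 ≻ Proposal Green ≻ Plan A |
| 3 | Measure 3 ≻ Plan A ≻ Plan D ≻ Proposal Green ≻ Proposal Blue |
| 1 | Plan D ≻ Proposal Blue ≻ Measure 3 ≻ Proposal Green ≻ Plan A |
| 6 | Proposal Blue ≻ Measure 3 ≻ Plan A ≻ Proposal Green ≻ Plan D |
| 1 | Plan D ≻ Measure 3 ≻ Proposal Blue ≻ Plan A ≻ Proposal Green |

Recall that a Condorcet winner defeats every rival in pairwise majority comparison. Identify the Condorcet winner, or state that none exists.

Proposal Blue

Head-to-head results (13 council members):
Plan D vs Plan A: Plan A, 9–4.
Plan D vs Proposal Blue: Proposal Blue, 8–5.
Plan D vs Measure 3: Measure 3 wins 9–4.
Plan D vs Proposal Green: Plan D wins 7–6.
Plan A vs Proposal Blue: Proposal Blue wins 10–3.
Plan A vs Measure 3: Measure 3, 13–0.
Plan A–Proposal Green: Plan A 10–3.
Proposal Blue vs Measure 3: Proposal Blue wins 9–4.
Proposal Blue–Proposal Green: Proposal Blue 10–3.
Measure 3 vs Proposal Green: Measure 3, 13–0.
Proposal Blue beats each of Plan D, Plan A, Measure 3, Proposal Green — Proposal Blue is the Condorcet winner.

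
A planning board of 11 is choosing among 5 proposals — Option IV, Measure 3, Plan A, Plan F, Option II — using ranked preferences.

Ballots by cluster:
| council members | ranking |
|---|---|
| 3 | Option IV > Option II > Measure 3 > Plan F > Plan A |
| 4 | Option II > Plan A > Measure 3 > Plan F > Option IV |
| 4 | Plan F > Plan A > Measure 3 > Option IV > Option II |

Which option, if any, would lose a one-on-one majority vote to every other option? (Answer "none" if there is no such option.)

none

Pairwise majorities:
Option IV vs Measure 3: Measure 3, 8–3.
Option IV vs Plan A: 3 for Option IV, 8 for Plan A — Plan A by 8–3.
Option IV vs Plan F: 3 for Option IV, 8 for Plan F — Plan F by 8–3.
Option IV vs Option II: Option IV wins 7–4.
Measure 3–Plan A: Plan A 8–3.
Measure 3 vs Plan F: 7 to 4, Measure 3.
Measure 3 vs Option II: Measure 3 is ranked higher on 4 ballots, Option II on 7. Option II wins 7–4.
Plan A vs Plan F: Plan F wins 7–4.
Plan A vs Option II: Plan A is ranked higher on 4 ballots, Option II on 7. Option II wins 7–4.
Plan F vs Option II: Option II, 7–4.
Each option has at least one pairwise win (Option IV beats Option II; Measure 3 beats Option IV; Plan A beats Option IV; Plan F beats Option IV; Option II beats Measure 3) — no Condorcet loser.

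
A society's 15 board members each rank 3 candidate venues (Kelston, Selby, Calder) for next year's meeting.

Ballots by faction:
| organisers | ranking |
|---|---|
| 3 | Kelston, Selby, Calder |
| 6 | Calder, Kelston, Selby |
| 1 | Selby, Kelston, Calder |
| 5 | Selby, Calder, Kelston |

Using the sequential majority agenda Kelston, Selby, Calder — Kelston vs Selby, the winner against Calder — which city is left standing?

Round 1: Kelston vs Selby — 9–6, Kelston advances.
Round 2: Kelston vs Calder — 4–11, Calder advances.
The agenda winner is Calder.

Calder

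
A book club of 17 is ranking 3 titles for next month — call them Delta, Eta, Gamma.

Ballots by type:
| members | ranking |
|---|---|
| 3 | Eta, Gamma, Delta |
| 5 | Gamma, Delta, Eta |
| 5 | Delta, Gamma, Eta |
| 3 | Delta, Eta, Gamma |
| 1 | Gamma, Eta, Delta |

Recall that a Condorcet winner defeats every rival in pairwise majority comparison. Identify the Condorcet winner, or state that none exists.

Check each pair by majority over 17 ballots:
Delta vs Eta: 13 to 4, Delta.
Delta vs Gamma: 8 to 9, Gamma.
Eta vs Gamma: 6 to 11, Gamma.
Only Gamma has no losses; Gamma is the Condorcet winner.

Gamma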